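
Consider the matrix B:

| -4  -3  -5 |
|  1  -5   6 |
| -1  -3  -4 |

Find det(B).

Expand along column 1:
  + (-4) · |-5 6; -3 -4| = (-4)·(20 − (-18)) = -152
  − 1 · |-3 -5; -3 -4| = −1·(12 − 15) = 3
  + (-1) · |-3 -5; -5 6| = (-1)·(-18 − 25) = 43
Sum: (-152) + (3) + (43) = -106

|B| = -106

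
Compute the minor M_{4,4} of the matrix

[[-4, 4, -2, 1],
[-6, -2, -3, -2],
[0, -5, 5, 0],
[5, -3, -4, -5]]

160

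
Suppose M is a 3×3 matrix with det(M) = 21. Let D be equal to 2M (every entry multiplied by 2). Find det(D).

|D| = 168

For a 3×3 matrix, det(2M) = 2^3·det(M) = 8·det(M).
det(D) = (8)·(21) = 168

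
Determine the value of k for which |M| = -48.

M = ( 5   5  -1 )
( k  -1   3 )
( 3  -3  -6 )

k = -5

Expanding along the column containing k, det(M) is linear in k: det(M) = (33)·k + (117).
Set (33)·k + (117) = -48  ⇒  (33)·k = -165  ⇒  k = -5.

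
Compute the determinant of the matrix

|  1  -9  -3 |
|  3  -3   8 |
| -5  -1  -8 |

230

Expand along row 1:
  + 1 · |-3 8; -1 -8| = 1·(24 − (-8)) = 32
  − (-9) · |3 8; -5 -8| = −(-9)·(-24 − (-40)) = 144
  + (-3) · |3 -3; -5 -1| = (-3)·(-3 − 15) = 54
Sum: (32) + (144) + (54) = 230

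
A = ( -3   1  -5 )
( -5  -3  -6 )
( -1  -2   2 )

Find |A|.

Expand along column 1:
  + (-3) · |-3 -6; -2 2| = (-3)·(-6 − 12) = 54
  − (-5) · |1 -5; -2 2| = −(-5)·(2 − 10) = -40
  + (-1) · |1 -5; -3 -6| = (-1)·(-6 − 15) = 21
Sum: (54) + (-40) + (21) = 35

The determinant is 35.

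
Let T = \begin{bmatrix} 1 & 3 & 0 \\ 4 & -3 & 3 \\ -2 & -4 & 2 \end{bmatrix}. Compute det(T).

det(T) = -36

Expand along column 3:
  − 3 · |1 3; -2 -4| = −3·(-4 − (-6)) = -6
  + 2 · |1 3; 4 -3| = 2·(-3 − 12) = -30
Sum: (-6) + (-30) = -36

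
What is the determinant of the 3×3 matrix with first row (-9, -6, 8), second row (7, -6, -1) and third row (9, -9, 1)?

159

Expand along row 1:
  + (-9) · |-6 -1; -9 1| = (-9)·(-6 − 9) = 135
  − (-6) · |7 -1; 9 1| = −(-6)·(7 − (-9)) = 96
  + 8 · |7 -6; 9 -9| = 8·(-63 − (-54)) = -72
Sum: (135) + (96) + (-72) = 159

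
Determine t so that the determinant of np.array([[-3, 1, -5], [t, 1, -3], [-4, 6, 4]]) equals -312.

Expanding along the row containing t, det(M) is linear in t: det(M) = (-34)·t + (-74).
Set (-34)·t + (-74) = -312  ⇒  (-34)·t = -238  ⇒  t = 7.

7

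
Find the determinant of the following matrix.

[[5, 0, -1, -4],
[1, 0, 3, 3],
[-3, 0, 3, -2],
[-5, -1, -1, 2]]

Expand along column 2 (it has 3 zeros):
  + (-1) · M_42   where M_42 = det([5 -1 -4; 1 3 3; -3 3 -2]) = -116
det = (+1)·(-1)·(-116) = 116

116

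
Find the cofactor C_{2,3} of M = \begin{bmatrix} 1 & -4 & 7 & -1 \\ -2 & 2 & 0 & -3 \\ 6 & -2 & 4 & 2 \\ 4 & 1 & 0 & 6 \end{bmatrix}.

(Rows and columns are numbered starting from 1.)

The cofactor is -84.

Delete row 2 and column 3; the remaining 3×3 submatrix is [1 -4 -1; 6 -2 2; 4 1 6].
Its determinant is 84.
The cofactor carries sign (−1)^(2+3) = −1, so C_{2,3} = −(84) = -84.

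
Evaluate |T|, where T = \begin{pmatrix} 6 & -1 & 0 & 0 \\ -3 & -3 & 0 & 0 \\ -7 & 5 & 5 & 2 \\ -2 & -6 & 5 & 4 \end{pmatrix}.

|T| = -210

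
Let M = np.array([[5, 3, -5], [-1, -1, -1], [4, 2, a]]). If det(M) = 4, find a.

Expanding along the column containing a, det(M) is linear in a: det(M) = (-2)·a + (-12).
Set (-2)·a + (-12) = 4  ⇒  (-2)·a = 16  ⇒  a = -8.

a = -8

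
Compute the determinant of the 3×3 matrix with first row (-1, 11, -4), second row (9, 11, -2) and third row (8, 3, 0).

Expand along row 3:
  + 8 · |11 -4; 11 -2| = 8·(-22 − (-44)) = 176
  − 3 · |-1 -4; 9 -2| = −3·(2 − (-36)) = -114
Sum: (176) + (-114) = 62

62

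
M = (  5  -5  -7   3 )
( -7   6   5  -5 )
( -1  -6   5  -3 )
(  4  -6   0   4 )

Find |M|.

Expand along row 4 (it has 1 zero):
  − (4) · M_41   where M_41 = det([-5 -7 3; 6 5 -5; -6 5 -3]) = -206
  + (-6) · M_42   where M_42 = det([5 -7 3; -7 5 -5; -1 5 -3]) = 72
  + (4) · M_44   where M_44 = det([5 -5 -7; -7 6 5; -1 -6 5]) = -186
det = (-1)·(4)·(-206) + (+1)·(-6)·(72) + (+1)·(4)·(-186) = -352

The determinant is -352.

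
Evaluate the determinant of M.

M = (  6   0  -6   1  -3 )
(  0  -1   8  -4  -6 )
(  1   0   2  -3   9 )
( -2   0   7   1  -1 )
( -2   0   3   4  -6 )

-520

Expand along column 2 (it has 4 zeros):
  + (-1) · M_22   where M_22 = det([6 -6 1 -3; 1 2 -3 9; -2 7 1 -1; -2 3 4 -6]) = 520
det = (+1)·(-1)·(520) = -520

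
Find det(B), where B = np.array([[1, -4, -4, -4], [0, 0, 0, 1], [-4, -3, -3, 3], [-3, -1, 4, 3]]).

Expand along row 2 (it has 3 zeros):
  + (1) · M_24   where M_24 = det([1 -4 -4; -4 -3 -3; -3 -1 4]) = -95
det = (+1)·(1)·(-95) = -95

|B| = -95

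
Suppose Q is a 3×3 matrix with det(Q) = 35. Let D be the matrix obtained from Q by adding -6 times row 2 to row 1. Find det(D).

det(D) = 35

Adding a multiple of one row to another leaves the determinant unchanged.
det(D) = (1)·(35) = 35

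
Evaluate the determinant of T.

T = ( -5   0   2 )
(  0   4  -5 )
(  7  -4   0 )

Expand along column 1:
  + (-5) · |4 -5; -4 0| = (-5)·(0 − 20) = 100
  + 7 · |0 2; 4 -5| = 7·(0 − 8) = -56
Sum: (100) + (-56) = 44

The determinant is 44.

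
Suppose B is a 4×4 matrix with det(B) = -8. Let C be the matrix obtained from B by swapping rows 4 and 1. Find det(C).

det(C) = 8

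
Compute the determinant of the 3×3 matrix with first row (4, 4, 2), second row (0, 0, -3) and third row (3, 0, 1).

Expand along column 2:
  − 4 · |0 -3; 3 1| = −4·(0 − (-9)) = -36

-36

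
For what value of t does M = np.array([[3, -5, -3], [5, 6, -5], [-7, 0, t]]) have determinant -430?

t = -3

Expanding along the row containing t, det(M) is linear in t: det(M) = (43)·t + (-301).
Set (43)·t + (-301) = -430  ⇒  (43)·t = -129  ⇒  t = -3.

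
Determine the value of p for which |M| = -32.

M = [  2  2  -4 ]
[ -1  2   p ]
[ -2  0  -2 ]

Expanding along the row containing p, det(M) is linear in p: det(M) = (-4)·p + (-28).
Set (-4)·p + (-28) = -32  ⇒  (-4)·p = -4  ⇒  p = 1.

1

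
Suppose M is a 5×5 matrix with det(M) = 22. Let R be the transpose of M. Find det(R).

The determinant is 22.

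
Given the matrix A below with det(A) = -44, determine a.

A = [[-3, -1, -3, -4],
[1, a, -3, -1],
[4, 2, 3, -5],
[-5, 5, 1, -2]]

-4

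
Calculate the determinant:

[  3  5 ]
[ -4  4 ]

The determinant is 32.

det = 3·4 − 5·(-4) = 12 − (-20) = 32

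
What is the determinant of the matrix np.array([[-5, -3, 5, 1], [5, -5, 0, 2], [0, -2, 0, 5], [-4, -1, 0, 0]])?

545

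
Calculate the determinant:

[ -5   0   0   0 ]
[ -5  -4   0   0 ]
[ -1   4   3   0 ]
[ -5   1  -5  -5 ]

The matrix is lower triangular, so the determinant is the product of the diagonal entries:
det = (-5) · (-4) · (3) · (-5) = -300

-300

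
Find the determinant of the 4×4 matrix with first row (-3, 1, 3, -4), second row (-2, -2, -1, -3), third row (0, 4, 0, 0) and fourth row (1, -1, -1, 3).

Expand along row 3 (it has 3 zeros):
  − (4) · M_32   where M_32 = det([-3 3 -4; -2 -1 -3; 1 -1 3]) = 15
det = (-1)·(4)·(15) = -60

-60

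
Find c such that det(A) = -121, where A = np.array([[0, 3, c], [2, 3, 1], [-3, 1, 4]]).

Expanding along the column containing c, det(A) is linear in c: det(A) = (11)·c + (-33).
Set (11)·c + (-33) = -121  ⇒  (11)·c = -88  ⇒  c = -8.

c = -8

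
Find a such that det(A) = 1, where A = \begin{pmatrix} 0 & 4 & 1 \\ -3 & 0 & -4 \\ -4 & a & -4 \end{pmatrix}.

Expanding along the column containing a, det(A) is linear in a: det(A) = (-3)·a + (16).
Set (-3)·a + (16) = 1  ⇒  (-3)·a = -15  ⇒  a = 5.

a = 5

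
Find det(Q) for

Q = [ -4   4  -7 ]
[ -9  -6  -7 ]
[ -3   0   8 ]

690

Expand along row 3:
  + (-3) · |4 -7; -6 -7| = (-3)·(-28 − 42) = 210
  + 8 · |-4 4; -9 -6| = 8·(24 − (-36)) = 480
Sum: (210) + (480) = 690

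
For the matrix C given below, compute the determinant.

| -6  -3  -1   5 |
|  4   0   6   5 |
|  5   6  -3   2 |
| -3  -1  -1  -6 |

Expand along row 2 (it has 1 zero):
  − (4) · M_21   where M_21 = det([-3 -1 5; 6 -3 2; -1 -1 -6]) = -139
  − (6) · M_23   where M_23 = det([-6 -3 5; 5 6 2; -3 -1 -6]) = 197
  + (5) · M_24   where M_24 = det([-6 -3 -1; 5 6 -3; -3 -1 -1]) = -1
det = (-1)·(4)·(-139) + (-1)·(6)·(197) + (+1)·(5)·(-1) = -631

The determinant is -631.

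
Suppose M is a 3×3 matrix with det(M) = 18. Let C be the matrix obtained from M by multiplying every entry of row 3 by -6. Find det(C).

Scaling one row by -6 multiplies the determinant by -6.
det(C) = (-6)·(18) = -108

|C| = -108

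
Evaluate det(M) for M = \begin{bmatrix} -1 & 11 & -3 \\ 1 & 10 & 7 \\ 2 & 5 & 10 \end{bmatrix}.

24

Expand along column 1:
  + (-1) · |10 7; 5 10| = (-1)·(100 − 35) = -65
  − 1 · |11 -3; 5 10| = −1·(110 − (-15)) = -125
  + 2 · |11 -3; 10 7| = 2·(77 − (-30)) = 214
Sum: (-65) + (-125) + (214) = 24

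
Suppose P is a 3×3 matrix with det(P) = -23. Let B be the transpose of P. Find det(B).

det(Pᵀ) = det(P).
det(B) = (1)·(-23) = -23

det(B) = -23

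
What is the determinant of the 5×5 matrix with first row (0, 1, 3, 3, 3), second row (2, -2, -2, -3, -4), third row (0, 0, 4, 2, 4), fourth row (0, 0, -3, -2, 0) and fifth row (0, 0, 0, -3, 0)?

The matrix is block upper-triangular with a 2×2 block and a 3×3 block on the diagonal, so its determinant equals the product of the determinants of the diagonal blocks.
det of the 2×2 block = -2
det of the 3×3 block = 36
det = (-2)·(36) = -72

The determinant is -72.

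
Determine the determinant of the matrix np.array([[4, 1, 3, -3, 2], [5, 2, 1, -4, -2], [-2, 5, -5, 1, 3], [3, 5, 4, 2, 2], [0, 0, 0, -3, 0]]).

Expand along row 5 (it has 4 zeros):
  − (-3) · M_54   where M_54 = det([4 1 3 2; 5 2 1 -2; -2 5 -5 3; 3 5 4 2]) = -624
det = (-1)·(-3)·(-624) = -1872

-1872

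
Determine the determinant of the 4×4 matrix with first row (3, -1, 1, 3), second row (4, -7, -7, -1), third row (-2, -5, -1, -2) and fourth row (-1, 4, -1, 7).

-1163

Expand along row 1:
  + (3) · M_11   where M_11 = det([-7 -7 -1; -5 -1 -2; 4 -1 7]) = -135
  − (-1) · M_12   where M_12 = det([4 -7 -1; -2 -1 -2; -1 -1 7]) = -149
  + (1) · M_13   where M_13 = det([4 -7 -1; -2 -5 -2; -1 4 7]) = -207
  − (3) · M_14   where M_14 = det([4 -7 -7; -2 -5 -1; -1 4 -1]) = 134
det = (+1)·(3)·(-135) + (-1)·(-1)·(-149) + (+1)·(1)·(-207) + (-1)·(3)·(134) = -1163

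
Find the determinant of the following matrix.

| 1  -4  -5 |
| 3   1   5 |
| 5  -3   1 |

-2

Expand along row 1:
  + 1 · |1 5; -3 1| = 1·(1 − (-15)) = 16
  − (-4) · |3 5; 5 1| = −(-4)·(3 − 25) = -88
  + (-5) · |3 1; 5 -3| = (-5)·(-9 − 5) = 70
Sum: (16) + (-88) + (70) = -2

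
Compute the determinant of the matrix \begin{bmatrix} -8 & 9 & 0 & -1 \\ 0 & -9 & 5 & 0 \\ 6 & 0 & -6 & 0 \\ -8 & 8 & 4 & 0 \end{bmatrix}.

Expand along column 4 (it has 3 zeros):
  − (-1) · M_14   where M_14 = det([0 -9 5; 6 0 -6; -8 8 4]) = 24
det = (-1)·(-1)·(24) = 24

24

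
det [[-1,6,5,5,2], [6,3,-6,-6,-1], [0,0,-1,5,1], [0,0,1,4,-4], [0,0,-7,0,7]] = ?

The matrix is block upper-triangular with a 2×2 block and a 3×3 block on the diagonal, so its determinant equals the product of the determinants of the diagonal blocks.
det of the 2×2 block = -39
det of the 3×3 block = 105
det = (-39)·(105) = -4095

-4095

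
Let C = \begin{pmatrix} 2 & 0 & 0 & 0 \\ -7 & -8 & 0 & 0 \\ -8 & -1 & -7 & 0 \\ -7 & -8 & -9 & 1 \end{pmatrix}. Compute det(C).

112

C is lower triangular, so det(C) is the product of the diagonal entries:
det = (2) · (-8) · (-7) · (1) = 112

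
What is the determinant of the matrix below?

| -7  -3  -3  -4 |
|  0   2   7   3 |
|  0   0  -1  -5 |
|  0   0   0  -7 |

-98

The matrix is upper triangular, so the determinant is the product of the diagonal entries:
det = (-7) · (2) · (-1) · (-7) = -98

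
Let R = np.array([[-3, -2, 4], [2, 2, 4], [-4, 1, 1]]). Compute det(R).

Expand along column 1:
  + (-3) · |2 4; 1 1| = (-3)·(2 − 4) = 6
  − 2 · |-2 4; 1 1| = −2·(-2 − 4) = 12
  + (-4) · |-2 4; 2 4| = (-4)·(-8 − 8) = 64
Sum: (6) + (12) + (64) = 82

det(R) = 82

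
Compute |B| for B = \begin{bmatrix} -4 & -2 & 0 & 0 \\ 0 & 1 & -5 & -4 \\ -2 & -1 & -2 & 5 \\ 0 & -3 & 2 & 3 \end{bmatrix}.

Expand along row 1 (it has 2 zeros):
  + (-4) · M_11   where M_11 = det([1 -5 -4; -1 -2 5; -3 2 3]) = 76
  − (-2) · M_12   where M_12 = det([0 -5 -4; -2 -2 5; 0 2 3]) = -14
det = (+1)·(-4)·(76) + (-1)·(-2)·(-14) = -332

-332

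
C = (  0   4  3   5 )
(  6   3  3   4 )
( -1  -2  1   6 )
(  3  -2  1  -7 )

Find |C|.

Expand along row 1 (it has 1 zero):
  − (4) · M_12   where M_12 = det([6 3 4; -1 1 6; 3 1 -7]) = -61
  + (3) · M_13   where M_13 = det([6 3 4; -1 -2 6; 3 -2 -7]) = 221
  − (5) · M_14   where M_14 = det([6 3 3; -1 -2 1; 3 -2 1]) = 36
det = (-1)·(4)·(-61) + (+1)·(3)·(221) + (-1)·(5)·(36) = 727

det(C) = 727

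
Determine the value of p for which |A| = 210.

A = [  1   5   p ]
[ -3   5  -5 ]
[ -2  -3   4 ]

Expanding along the column containing p, det(A) is linear in p: det(A) = (19)·p + (115).
Set (19)·p + (115) = 210  ⇒  (19)·p = 95  ⇒  p = 5.

p = 5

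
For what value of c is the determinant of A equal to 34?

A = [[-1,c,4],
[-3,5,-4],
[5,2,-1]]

Expanding along the column containing c, det(A) is linear in c: det(A) = (-23)·c + (-127).
Set (-23)·c + (-127) = 34  ⇒  (-23)·c = 161  ⇒  c = -7.

c = -7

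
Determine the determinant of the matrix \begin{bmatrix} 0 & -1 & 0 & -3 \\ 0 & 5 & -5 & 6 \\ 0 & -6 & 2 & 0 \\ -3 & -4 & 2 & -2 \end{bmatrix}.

216

Expand along column 1 (it has 3 zeros):
  − (-3) · M_41   where M_41 = det([-1 0 -3; 5 -5 6; -6 2 0]) = 72
det = (-1)·(-3)·(72) = 216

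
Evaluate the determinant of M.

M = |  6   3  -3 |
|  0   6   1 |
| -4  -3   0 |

The determinant is -66.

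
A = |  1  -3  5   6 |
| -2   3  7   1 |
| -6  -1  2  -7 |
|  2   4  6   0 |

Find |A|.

Expand along row 4 (it has 1 zero):
  − (2) · M_41   where M_41 = det([-3 5 6; 3 7 1; -1 2 -7]) = 331
  + (4) · M_42   where M_42 = det([1 5 6; -2 7 1; -6 2 -7]) = 77
  − (6) · M_43   where M_43 = det([1 -3 6; -2 3 1; -6 -1 -7]) = 160
det = (-1)·(2)·(331) + (+1)·(4)·(77) + (-1)·(6)·(160) = -1314

The determinant is -1314.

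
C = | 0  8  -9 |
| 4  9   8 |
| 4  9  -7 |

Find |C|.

480

Expand along row 1:
  − 8 · |4 8; 4 -7| = −8·(-28 − 32) = 480
  + (-9) · |4 9; 4 9| = (-9)·(36 − 36) = 0
Sum: (480) + (0) = 480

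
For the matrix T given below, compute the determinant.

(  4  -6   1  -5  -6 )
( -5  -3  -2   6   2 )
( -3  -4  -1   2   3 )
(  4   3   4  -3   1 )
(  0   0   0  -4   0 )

Expand along row 5 (it has 4 zeros):
  − (-4) · M_54   where M_54 = det([4 -6 1 -6; -5 -3 -2 2; -3 -4 -1 3; 4 3 4 1]) = 258
det = (-1)·(-4)·(258) = 1032

det(T) = 1032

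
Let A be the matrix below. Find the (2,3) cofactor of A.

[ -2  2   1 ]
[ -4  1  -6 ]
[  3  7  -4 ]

20

Delete row 2 and column 3; the remaining 2×2 submatrix is [-2 2; 3 7].
Its determinant is (-2)·7 − 2·3 = -20.
The cofactor carries sign (−1)^(2+3) = −1, so C_{2,3} = −(-20) = 20.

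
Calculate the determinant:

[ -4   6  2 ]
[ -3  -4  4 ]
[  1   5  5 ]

252

Expand along column 1:
  + (-4) · |-4 4; 5 5| = (-4)·(-20 − 20) = 160
  − (-3) · |6 2; 5 5| = −(-3)·(30 − 10) = 60
  + 1 · |6 2; -4 4| = 1·(24 − (-8)) = 32
Sum: (160) + (60) + (32) = 252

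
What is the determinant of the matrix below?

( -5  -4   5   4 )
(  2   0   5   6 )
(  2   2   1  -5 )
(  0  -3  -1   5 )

Expand along row 2 (it has 1 zero):
  − (2) · M_21   where M_21 = det([-4 5 4; 2 1 -5; -3 -1 5]) = 29
  − (5) · M_23   where M_23 = det([-5 -4 4; 2 2 -5; 0 -3 5]) = 41
  + (6) · M_24   where M_24 = det([-5 -4 5; 2 2 1; 0 -3 -1]) = -43
det = (-1)·(2)·(29) + (-1)·(5)·(41) + (+1)·(6)·(-43) = -521

-521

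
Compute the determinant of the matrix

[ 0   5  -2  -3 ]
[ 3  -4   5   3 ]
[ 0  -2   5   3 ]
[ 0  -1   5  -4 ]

414

Expand along column 1 (it has 3 zeros):
  − (3) · M_21   where M_21 = det([5 -2 -3; -2 5 3; -1 5 -4]) = -138
det = (-1)·(3)·(-138) = 414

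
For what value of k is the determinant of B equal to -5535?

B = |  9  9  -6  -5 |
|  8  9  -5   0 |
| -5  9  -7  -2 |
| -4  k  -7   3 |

Expanding along the row containing k, det(B) is linear in k: det(B) = (399)·k + (-4338).
Set (399)·k + (-4338) = -5535  ⇒  (399)·k = -1197  ⇒  k = -3.

k = -3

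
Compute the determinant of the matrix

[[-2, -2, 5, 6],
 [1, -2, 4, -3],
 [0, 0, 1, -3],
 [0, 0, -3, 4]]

The matrix is block upper-triangular with a 2×2 block and a 2×2 block on the diagonal, so its determinant equals the product of the determinants of the diagonal blocks.
det of the 2×2 block = 6
det of the 2×2 block = -5
det = (6)·(-5) = -30

-30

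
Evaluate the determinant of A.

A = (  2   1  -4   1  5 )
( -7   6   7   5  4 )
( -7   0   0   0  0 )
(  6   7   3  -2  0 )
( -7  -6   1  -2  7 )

Expand along row 3 (it has 4 zeros):
  + (-7) · M_31   where M_31 = det([1 -4 1 5; 6 7 5 4; 7 3 -2 0; -6 1 -2 7]) = -3483
det = (+1)·(-7)·(-3483) = 24381

|A| = 24381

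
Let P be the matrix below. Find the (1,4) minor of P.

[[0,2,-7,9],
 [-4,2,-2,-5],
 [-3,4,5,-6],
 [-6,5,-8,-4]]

The minor is 102.

Delete row 1 and column 4; the remaining 3×3 submatrix is [-4 2 -2; -3 4 5; -6 5 -8].
Its determinant is 102.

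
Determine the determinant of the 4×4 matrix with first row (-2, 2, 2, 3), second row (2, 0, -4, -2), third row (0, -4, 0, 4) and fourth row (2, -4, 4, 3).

208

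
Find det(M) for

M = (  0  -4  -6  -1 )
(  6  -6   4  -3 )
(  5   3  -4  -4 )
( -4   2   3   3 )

Expand along row 1 (it has 1 zero):
  − (-4) · M_12   where M_12 = det([6 4 -3; 5 -4 -4; -4 3 3]) = 7
  + (-6) · M_13   where M_13 = det([6 -6 -3; 5 3 -4; -4 2 3]) = 30
  − (-1) · M_14   where M_14 = det([6 -6 4; 5 3 -4; -4 2 3]) = 184
det = (-1)·(-4)·(7) + (+1)·(-6)·(30) + (-1)·(-1)·(184) = 32

32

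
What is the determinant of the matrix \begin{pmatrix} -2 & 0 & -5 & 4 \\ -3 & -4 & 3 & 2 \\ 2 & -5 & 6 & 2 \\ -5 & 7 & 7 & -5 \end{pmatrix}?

-1199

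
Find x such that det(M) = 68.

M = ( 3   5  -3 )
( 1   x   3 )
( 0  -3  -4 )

-1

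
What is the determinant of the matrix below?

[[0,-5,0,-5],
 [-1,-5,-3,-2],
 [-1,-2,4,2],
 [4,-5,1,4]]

-790

Expand along row 1 (it has 2 zeros):
  − (-5) · M_12   where M_12 = det([-1 -3 -2; -1 4 2; 4 1 4]) = -16
  − (-5) · M_14   where M_14 = det([-1 -5 -3; -1 -2 4; 4 -5 1]) = -142
det = (-1)·(-5)·(-16) + (-1)·(-5)·(-142) = -790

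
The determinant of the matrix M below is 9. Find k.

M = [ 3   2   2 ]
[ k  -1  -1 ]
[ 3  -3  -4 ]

k = 3

Expanding along the column containing k, det(M) is linear in k: det(M) = (2)·k + (3).
Set (2)·k + (3) = 9  ⇒  (2)·k = 6  ⇒  k = 3.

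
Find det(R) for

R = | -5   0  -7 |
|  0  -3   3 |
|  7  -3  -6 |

Expand along row 1:
  + (-5) · |-3 3; -3 -6| = (-5)·(18 − (-9)) = -135
  + (-7) · |0 -3; 7 -3| = (-7)·(0 − (-21)) = -147
Sum: (-135) + (-147) = -282

-282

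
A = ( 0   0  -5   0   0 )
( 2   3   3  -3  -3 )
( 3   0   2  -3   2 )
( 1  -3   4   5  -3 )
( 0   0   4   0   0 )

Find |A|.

0

Expand along row 1 (it has 4 zeros):
  + (-5) · M_13   where M_13 = det([2 3 -3 -3; 3 0 -3 2; 1 -3 5 -3; 0 0 0 0]) = 0
det = (+1)·(-5)·(0) = 0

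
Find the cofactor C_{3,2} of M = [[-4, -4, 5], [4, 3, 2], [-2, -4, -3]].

Delete row 3 and column 2; the remaining 2×2 submatrix is [-4 5; 4 2].
Its determinant is (-4)·2 − 5·4 = -28.
The cofactor carries sign (−1)^(3+2) = −1, so C_{3,2} = −(-28) = 28.

28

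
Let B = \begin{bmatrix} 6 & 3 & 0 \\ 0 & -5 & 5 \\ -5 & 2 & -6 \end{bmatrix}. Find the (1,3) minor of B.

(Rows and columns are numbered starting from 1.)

Delete row 1 and column 3; the remaining 2×2 submatrix is [0 -5; -5 2].
Its determinant is 0·2 − (-5)·(-5) = -25.

-25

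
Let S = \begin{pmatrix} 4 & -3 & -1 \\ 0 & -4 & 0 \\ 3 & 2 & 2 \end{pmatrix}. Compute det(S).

Expand along row 2:
  + (-4) · |4 -1; 3 2| = (-4)·(8 − (-3)) = -44

det(S) = -44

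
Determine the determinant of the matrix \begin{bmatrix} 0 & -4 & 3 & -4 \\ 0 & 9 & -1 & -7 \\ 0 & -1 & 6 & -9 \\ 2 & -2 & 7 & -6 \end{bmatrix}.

Expand along column 1 (it has 3 zeros):
  − (2) · M_41   where M_41 = det([-4 3 -4; 9 -1 -7; -1 6 -9]) = -152
det = (-1)·(2)·(-152) = 304

304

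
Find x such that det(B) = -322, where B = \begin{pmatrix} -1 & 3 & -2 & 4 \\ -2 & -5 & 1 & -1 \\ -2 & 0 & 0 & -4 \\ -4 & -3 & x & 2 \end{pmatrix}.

Expanding along the row containing x, det(B) is linear in x: det(B) = (78)·x + (68).
Set (78)·x + (68) = -322  ⇒  (78)·x = -390  ⇒  x = -5.

-5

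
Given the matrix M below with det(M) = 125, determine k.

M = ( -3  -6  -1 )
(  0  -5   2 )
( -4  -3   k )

Expanding along the column containing k, det(M) is linear in k: det(M) = (15)·k + (50).
Set (15)·k + (50) = 125  ⇒  (15)·k = 75  ⇒  k = 5.

5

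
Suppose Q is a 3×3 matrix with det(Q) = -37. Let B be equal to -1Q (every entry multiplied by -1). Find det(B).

|B| = 37

For a 3×3 matrix, det(-1Q) = (-1)^3·det(Q) = -1·det(Q).
det(B) = (-1)·(-37) = 37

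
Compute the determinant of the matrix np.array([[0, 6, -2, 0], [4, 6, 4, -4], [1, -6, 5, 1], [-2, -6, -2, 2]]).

-48

Expand along row 1 (it has 2 zeros):
  − (6) · M_12   where M_12 = det([4 4 -4; 1 5 1; -2 -2 2]) = 0
  + (-2) · M_13   where M_13 = det([4 6 -4; 1 -6 1; -2 -6 2]) = 24
det = (-1)·(6)·(0) + (+1)·(-2)·(24) = -48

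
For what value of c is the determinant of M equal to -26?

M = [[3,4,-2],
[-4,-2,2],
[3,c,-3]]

Expanding along the column containing c, det(M) is linear in c: det(M) = (2)·c + (-18).
Set (2)·c + (-18) = -26  ⇒  (2)·c = -8  ⇒  c = -4.

-4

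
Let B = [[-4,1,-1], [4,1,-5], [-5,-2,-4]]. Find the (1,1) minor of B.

Delete row 1 and column 1; the remaining 2×2 submatrix is [1 -5; -2 -4].
Its determinant is 1·(-4) − (-5)·(-2) = -14.

-14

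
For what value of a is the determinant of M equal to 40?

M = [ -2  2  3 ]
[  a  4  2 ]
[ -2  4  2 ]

a = 3

Expanding along the row containing a, det(M) is linear in a: det(M) = (8)·a + (16).
Set (8)·a + (16) = 40  ⇒  (8)·a = 24  ⇒  a = 3.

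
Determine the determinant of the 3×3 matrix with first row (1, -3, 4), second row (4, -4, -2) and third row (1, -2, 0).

The determinant is -14.

Expand along row 3:
  + 1 · |-3 4; -4 -2| = 1·(6 − (-16)) = 22
  − (-2) · |1 4; 4 -2| = −(-2)·(-2 − 16) = -36
Sum: (22) + (-36) = -14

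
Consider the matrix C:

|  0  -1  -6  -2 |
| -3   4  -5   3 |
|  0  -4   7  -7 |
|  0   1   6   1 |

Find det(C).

Expand along column 1 (it has 3 zeros):
  − (-3) · M_21   where M_21 = det([-1 -6 -2; -4 7 -7; 1 6 1]) = 31
det = (-1)·(-3)·(31) = 93

The determinant is 93.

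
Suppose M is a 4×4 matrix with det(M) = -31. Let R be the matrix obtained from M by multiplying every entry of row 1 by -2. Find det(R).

62

Scaling one row by -2 multiplies the determinant by -2.
det(R) = (-2)·(-31) = 62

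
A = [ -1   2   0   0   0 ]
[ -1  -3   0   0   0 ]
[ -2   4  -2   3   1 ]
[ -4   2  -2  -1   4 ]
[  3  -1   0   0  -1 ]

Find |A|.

A is block lower-triangular with a 2×2 block and a 3×3 block on the diagonal, so its determinant equals the product of the determinants of the diagonal blocks.
det of the 2×2 block = 5
det of the 3×3 block = -8
det = (5)·(-8) = -40

The determinant is -40.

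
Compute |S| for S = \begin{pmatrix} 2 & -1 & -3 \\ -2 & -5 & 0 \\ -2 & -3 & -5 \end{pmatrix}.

72

Expand along row 2:
  − (-2) · |-1 -3; -3 -5| = −(-2)·(5 − 9) = -8
  + (-5) · |2 -3; -2 -5| = (-5)·(-10 − 6) = 80
Sum: (-8) + (80) = 72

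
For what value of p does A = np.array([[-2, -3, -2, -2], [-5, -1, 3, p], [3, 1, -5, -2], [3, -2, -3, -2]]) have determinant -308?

p = -4

Expanding along the column containing p, det(A) is linear in p: det(A) = (62)·p + (-60).
Set (62)·p + (-60) = -308  ⇒  (62)·p = -248  ⇒  p = -4.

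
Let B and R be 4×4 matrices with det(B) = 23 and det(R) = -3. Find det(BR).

det(BR) = -69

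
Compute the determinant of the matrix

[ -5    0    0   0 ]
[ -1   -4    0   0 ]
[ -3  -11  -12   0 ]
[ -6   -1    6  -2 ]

The matrix is lower triangular, so the determinant is the product of the diagonal entries:
det = (-5) · (-4) · (-12) · (-2) = 480

The determinant is 480.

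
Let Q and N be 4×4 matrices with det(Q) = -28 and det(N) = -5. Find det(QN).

det(QN) = det(Q)·det(N) = (-28)·(-5) = 140

140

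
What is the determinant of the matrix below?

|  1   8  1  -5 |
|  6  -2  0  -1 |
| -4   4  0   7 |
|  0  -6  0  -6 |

132

Expand along column 3 (it has 3 zeros):
  + (1) · M_13   where M_13 = det([6 -2 -1; -4 4 7; 0 -6 -6]) = 132
det = (+1)·(1)·(132) = 132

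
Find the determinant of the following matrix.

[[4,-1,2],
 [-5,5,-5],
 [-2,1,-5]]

The determinant is -55.

Expand along column 1:
  + 4 · |5 -5; 1 -5| = 4·(-25 − (-5)) = -80
  − (-5) · |-1 2; 1 -5| = −(-5)·(5 − 2) = 15
  + (-2) · |-1 2; 5 -5| = (-2)·(5 − 10) = 10
Sum: (-80) + (15) + (10) = -55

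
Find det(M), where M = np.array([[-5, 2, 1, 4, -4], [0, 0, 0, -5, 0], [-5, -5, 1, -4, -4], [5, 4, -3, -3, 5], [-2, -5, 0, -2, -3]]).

-560

Expand along row 2 (it has 4 zeros):
  + (-5) · M_24   where M_24 = det([-5 2 1 -4; -5 -5 1 -4; 5 4 -3 5; -2 -5 0 -3]) = 112
det = (+1)·(-5)·(112) = -560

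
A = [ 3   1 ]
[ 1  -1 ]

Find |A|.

det(A) = 3·(-1) − 1·1 = -3 − 1 = -4

-4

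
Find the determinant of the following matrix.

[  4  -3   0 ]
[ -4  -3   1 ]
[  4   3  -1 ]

Expand along row 1:
  + 4 · |-3 1; 3 -1| = 4·(3 − 3) = 0
  − (-3) · |-4 1; 4 -1| = −(-3)·(4 − 4) = 0
Sum: (0) + (0) = 0

0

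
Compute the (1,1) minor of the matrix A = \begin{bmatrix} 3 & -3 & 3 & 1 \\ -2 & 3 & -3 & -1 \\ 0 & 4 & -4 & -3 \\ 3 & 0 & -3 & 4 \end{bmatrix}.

-15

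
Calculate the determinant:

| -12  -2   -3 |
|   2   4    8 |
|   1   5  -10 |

Expand along row 1:
  + (-12) · |4 8; 5 -10| = (-12)·(-40 − 40) = 960
  − (-2) · |2 8; 1 -10| = −(-2)·(-20 − 8) = -56
  + (-3) · |2 4; 1 5| = (-3)·(10 − 4) = -18
Sum: (960) + (-56) + (-18) = 886

The determinant is 886.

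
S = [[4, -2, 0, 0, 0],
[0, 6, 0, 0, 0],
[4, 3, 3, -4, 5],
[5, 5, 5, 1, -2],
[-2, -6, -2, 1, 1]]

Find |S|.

S is block lower-triangular with a 2×2 block and a 3×3 block on the diagonal, so its determinant equals the product of the determinants of the diagonal blocks.
det of the 2×2 block = 24
det of the 3×3 block = 48
det = (24)·(48) = 1152

det(S) = 1152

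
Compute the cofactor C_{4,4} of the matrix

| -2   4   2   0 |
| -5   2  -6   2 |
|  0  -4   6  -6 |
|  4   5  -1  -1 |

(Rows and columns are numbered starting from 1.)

184

Delete row 4 and column 4; the remaining 3×3 submatrix is [-2 4 2; -5 2 -6; 0 -4 6].
Its determinant is 184.
The cofactor carries sign (−1)^(4+4) = +1, so C_{4,4} = +(184) = 184.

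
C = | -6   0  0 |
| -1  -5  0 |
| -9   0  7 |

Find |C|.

210

C is lower triangular, so det(C) is the product of the diagonal entries:
det = (-6) · (-5) · (7) = 210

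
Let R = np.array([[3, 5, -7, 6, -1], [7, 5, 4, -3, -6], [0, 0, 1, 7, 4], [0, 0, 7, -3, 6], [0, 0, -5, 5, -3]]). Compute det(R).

80

R is block upper-triangular with a 2×2 block and a 3×3 block on the diagonal, so its determinant equals the product of the determinants of the diagonal blocks.
det of the 2×2 block = -20
det of the 3×3 block = -4
det = (-20)·(-4) = 80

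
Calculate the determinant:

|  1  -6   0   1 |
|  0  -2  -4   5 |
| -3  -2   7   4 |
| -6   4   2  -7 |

1938

Expand along row 1 (it has 1 zero):
  + (1) · M_11   where M_11 = det([-2 -4 5; -2 7 4; 4 2 -7]) = -54
  − (-6) · M_12   where M_12 = det([0 -4 5; -3 7 4; -6 2 -7]) = 360
  − (1) · M_14   where M_14 = det([0 -2 -4; -3 -2 7; -6 4 2]) = 168
det = (+1)·(1)·(-54) + (-1)·(-6)·(360) + (-1)·(1)·(168) = 1938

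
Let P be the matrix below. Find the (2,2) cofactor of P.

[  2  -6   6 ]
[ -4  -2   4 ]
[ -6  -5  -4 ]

28

Delete row 2 and column 2; the remaining 2×2 submatrix is [2 6; -6 -4].
Its determinant is 2·(-4) − 6·(-6) = 28.
The cofactor carries sign (−1)^(2+2) = +1, so C_{2,2} = +(28) = 28.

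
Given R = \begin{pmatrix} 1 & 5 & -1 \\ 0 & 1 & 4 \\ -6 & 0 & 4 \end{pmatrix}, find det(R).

Expand along column 1:
  + 1 · |1 4; 0 4| = 1·(4 − 0) = 4
  + (-6) · |5 -1; 1 4| = (-6)·(20 − (-1)) = -126
Sum: (4) + (-126) = -122

|R| = -122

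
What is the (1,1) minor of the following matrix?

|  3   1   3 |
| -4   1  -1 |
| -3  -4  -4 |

Delete row 1 and column 1; the remaining 2×2 submatrix is [1 -1; -4 -4].
Its determinant is 1·(-4) − (-1)·(-4) = -8.

-8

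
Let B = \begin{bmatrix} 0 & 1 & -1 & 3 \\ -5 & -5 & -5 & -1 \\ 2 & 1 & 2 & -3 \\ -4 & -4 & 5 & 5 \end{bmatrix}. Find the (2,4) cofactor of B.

Delete row 2 and column 4; the remaining 3×3 submatrix is [0 1 -1; 2 1 2; -4 -4 5].
Its determinant is -14.
The cofactor carries sign (−1)^(2+4) = +1, so C_{2,4} = +(-14) = -14.

The cofactor is -14.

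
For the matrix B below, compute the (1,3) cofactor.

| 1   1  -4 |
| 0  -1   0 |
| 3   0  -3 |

3

Delete row 1 and column 3; the remaining 2×2 submatrix is [0 -1; 3 0].
Its determinant is 0·0 − (-1)·3 = 3.
The cofactor carries sign (−1)^(1+3) = +1, so C_{1,3} = +(3) = 3.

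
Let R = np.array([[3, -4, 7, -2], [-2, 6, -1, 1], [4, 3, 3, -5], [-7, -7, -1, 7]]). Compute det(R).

The determinant is 391.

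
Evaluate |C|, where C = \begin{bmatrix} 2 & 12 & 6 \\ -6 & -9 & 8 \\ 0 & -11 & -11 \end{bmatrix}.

-22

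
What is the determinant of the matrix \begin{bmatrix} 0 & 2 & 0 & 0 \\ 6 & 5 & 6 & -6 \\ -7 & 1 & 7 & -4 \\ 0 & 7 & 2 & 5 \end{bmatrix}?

The determinant is -1104.

Expand along row 1 (it has 3 zeros):
  − (2) · M_12   where M_12 = det([6 6 -6; -7 7 -4; 0 2 5]) = 552
det = (-1)·(2)·(552) = -1104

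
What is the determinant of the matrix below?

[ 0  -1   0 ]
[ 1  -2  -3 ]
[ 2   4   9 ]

15

Expand along row 1:
  − (-1) · |1 -3; 2 9| = −(-1)·(9 − (-6)) = 15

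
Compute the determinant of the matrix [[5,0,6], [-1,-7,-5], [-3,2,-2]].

Expand along row 1:
  + 5 · |-7 -5; 2 -2| = 5·(14 − (-10)) = 120
  + 6 · |-1 -7; -3 2| = 6·(-2 − 21) = -138
Sum: (120) + (-138) = -18

The determinant is -18.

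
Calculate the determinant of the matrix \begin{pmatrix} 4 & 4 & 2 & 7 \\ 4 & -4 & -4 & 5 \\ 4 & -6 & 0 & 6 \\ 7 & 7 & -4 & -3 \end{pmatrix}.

Expand along row 3 (it has 1 zero):
  + (4) · M_31   where M_31 = det([4 2 7; -4 -4 5; 7 -4 -3]) = 482
  − (-6) · M_32   where M_32 = det([4 2 7; 4 -4 5; 7 -4 -3]) = 306
  − (6) · M_34   where M_34 = det([4 4 2; 4 -4 -4; 7 7 -4]) = 240
det = (+1)·(4)·(482) + (-1)·(-6)·(306) + (-1)·(6)·(240) = 2324

2324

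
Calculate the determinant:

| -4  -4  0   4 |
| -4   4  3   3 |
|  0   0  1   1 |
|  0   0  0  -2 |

64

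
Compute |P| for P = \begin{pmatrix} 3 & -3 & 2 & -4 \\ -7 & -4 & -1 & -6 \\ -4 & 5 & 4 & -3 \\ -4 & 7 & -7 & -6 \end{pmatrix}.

det(P) = 4654

Expand along row 1:
  + (3) · M_11   where M_11 = det([-4 -1 -6; 5 4 -3; 7 -7 -6]) = 549
  − (-3) · M_12   where M_12 = det([-7 -1 -6; -4 4 -3; -4 -7 -6]) = 63
  + (2) · M_13   where M_13 = det([-7 -4 -6; -4 5 -3; -4 7 -6]) = 159
  − (-4) · M_14   where M_14 = det([-7 -4 -1; -4 5 4; -4 7 -7]) = 625
det = (+1)·(3)·(549) + (-1)·(-3)·(63) + (+1)·(2)·(159) + (-1)·(-4)·(625) = 4654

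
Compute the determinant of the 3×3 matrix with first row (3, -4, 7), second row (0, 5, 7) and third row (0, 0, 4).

60

The matrix is upper triangular, so the determinant is the product of the diagonal entries:
det = (3) · (5) · (4) = 60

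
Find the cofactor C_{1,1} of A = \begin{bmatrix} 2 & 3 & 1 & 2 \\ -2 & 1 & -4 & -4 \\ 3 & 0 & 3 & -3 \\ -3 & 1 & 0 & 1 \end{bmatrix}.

Delete row 1 and column 1; the remaining 3×3 submatrix is [1 -4 -4; 0 3 -3; 1 0 1].
Its determinant is 27.
The cofactor carries sign (−1)^(1+1) = +1, so C_{1,1} = +(27) = 27.

The cofactor is 27.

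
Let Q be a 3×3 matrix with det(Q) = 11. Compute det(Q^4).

det(Q^4) = (det Q)^4 = (11)^4 = 14641

14641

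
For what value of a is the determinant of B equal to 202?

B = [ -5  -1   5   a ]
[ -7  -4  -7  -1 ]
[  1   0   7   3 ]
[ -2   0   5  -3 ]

Expanding along the row containing a, det(B) is linear in a: det(B) = (-76)·a + (-406).
Set (-76)·a + (-406) = 202  ⇒  (-76)·a = 608  ⇒  a = -8.

-8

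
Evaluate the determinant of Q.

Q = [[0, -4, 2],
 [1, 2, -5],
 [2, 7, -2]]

|Q| = 38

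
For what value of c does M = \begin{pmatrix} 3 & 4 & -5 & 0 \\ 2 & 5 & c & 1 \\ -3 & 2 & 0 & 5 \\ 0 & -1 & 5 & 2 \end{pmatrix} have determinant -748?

8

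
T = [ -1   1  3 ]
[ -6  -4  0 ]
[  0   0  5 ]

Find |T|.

|T| = 50

Expand along row 3:
  + 5 · |-1 1; -6 -4| = 5·(4 − (-6)) = 50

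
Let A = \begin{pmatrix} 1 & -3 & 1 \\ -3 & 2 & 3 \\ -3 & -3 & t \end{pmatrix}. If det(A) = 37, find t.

Expanding along the column containing t, det(A) is linear in t: det(A) = (-7)·t + (51).
Set (-7)·t + (51) = 37  ⇒  (-7)·t = -14  ⇒  t = 2.

t = 2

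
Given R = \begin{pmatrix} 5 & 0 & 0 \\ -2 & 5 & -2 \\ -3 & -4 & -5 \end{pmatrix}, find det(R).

The determinant is -165.

Expand along row 1:
  + 5 · |5 -2; -4 -5| = 5·(-25 − 8) = -165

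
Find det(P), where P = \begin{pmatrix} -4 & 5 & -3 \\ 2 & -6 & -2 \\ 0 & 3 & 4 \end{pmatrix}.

Expand along column 1:
  + (-4) · |-6 -2; 3 4| = (-4)·(-24 − (-6)) = 72
  − 2 · |5 -3; 3 4| = −2·(20 − (-9)) = -58
Sum: (72) + (-58) = 14

14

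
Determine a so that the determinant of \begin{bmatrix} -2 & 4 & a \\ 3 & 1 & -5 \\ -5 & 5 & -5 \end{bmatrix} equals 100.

Expanding along the row containing a, det(B) is linear in a: det(B) = (20)·a + (120).
Set (20)·a + (120) = 100  ⇒  (20)·a = -20  ⇒  a = -1.

-1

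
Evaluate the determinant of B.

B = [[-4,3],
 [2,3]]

det(B) = -18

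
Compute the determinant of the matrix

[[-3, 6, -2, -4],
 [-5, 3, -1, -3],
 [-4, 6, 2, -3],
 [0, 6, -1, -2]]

Expand along row 4 (it has 1 zero):
  + (6) · M_42   where M_42 = det([-3 -2 -4; -5 -1 -3; -4 2 -3]) = 35
  − (-1) · M_43   where M_43 = det([-3 6 -4; -5 3 -3; -4 6 -3]) = 27
  + (-2) · M_44   where M_44 = det([-3 6 -2; -5 3 -1; -4 6 2]) = 84
det = (+1)·(6)·(35) + (-1)·(-1)·(27) + (+1)·(-2)·(84) = 69

69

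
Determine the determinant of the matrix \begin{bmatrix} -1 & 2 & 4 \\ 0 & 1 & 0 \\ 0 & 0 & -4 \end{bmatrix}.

The determinant is 4.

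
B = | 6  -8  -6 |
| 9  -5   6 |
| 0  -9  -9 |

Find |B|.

Expand along column 1:
  + 6 · |-5 6; -9 -9| = 6·(45 − (-54)) = 594
  − 9 · |-8 -6; -9 -9| = −9·(72 − 54) = -162
Sum: (594) + (-162) = 432

432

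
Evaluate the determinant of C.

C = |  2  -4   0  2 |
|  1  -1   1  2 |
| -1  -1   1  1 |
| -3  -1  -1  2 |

Expand along row 1 (it has 1 zero):
  + (2) · M_11   where M_11 = det([-1 1 2; -1 1 1; -1 -1 2]) = 2
  − (-4) · M_12   where M_12 = det([1 1 2; -1 1 1; -3 -1 2]) = 10
  − (2) · M_14   where M_14 = det([1 -1 1; -1 -1 1; -3 -1 -1]) = 4
det = (+1)·(2)·(2) + (-1)·(-4)·(10) + (-1)·(2)·(4) = 36

36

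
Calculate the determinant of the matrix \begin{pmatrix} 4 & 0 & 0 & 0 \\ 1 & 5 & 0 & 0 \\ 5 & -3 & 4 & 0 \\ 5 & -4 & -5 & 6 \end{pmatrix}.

The determinant is 480.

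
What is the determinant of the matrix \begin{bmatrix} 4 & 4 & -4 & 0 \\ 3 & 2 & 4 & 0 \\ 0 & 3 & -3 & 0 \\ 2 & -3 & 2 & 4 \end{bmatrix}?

Expand along column 4 (it has 3 zeros):
  + (4) · M_44   where M_44 = det([4 4 -4; 3 2 4; 0 3 -3]) = -72
det = (+1)·(4)·(-72) = -288

-288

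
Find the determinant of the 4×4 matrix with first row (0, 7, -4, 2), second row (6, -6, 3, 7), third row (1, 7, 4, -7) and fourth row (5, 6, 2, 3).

The determinant is -514.

Expand along row 1 (it has 1 zero):
  − (7) · M_12   where M_12 = det([6 3 7; 1 4 -7; 5 2 3]) = -84
  + (-4) · M_13   where M_13 = det([6 -6 7; 1 7 -7; 5 6 3]) = 403
  − (2) · M_14   where M_14 = det([6 -6 3; 1 7 4; 5 6 2]) = -255
det = (-1)·(7)·(-84) + (+1)·(-4)·(403) + (-1)·(2)·(-255) = -514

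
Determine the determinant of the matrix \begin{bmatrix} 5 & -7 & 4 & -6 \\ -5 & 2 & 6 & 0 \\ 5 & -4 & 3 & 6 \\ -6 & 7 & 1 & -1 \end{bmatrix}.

1445

Expand along row 2 (it has 1 zero):
  − (-5) · M_21   where M_21 = det([-7 4 -6; -4 3 6; 7 1 -1]) = 365
  + (2) · M_22   where M_22 = det([5 4 -6; 5 3 6; -6 1 -1]) = -307
  − (6) · M_23   where M_23 = det([5 -7 -6; 5 -4 6; -6 7 -1]) = -39
det = (-1)·(-5)·(365) + (+1)·(2)·(-307) + (-1)·(6)·(-39) = 1445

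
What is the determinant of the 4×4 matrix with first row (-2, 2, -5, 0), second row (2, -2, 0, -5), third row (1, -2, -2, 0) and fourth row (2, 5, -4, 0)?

Expand along column 4 (it has 3 zeros):
  + (-5) · M_24   where M_24 = det([-2 2 -5; 1 -2 -2; 2 5 -4]) = -81
det = (+1)·(-5)·(-81) = 405

405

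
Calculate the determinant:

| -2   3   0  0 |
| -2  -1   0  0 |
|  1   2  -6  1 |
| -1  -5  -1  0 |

The matrix is block lower-triangular with a 2×2 block and a 2×2 block on the diagonal, so its determinant equals the product of the determinants of the diagonal blocks.
det of the 2×2 block = 8
det of the 2×2 block = 1
det = (8)·(1) = 8

The determinant is 8.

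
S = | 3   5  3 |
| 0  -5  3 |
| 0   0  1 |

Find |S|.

S is upper triangular, so det(S) is the product of the diagonal entries:
det = (3) · (-5) · (1) = -15

-15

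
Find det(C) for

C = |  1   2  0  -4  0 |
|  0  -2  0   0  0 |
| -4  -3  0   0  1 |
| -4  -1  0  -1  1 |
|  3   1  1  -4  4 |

Expand along row 2 (it has 4 zeros):
  + (-2) · M_22   where M_22 = det([1 0 -4 0; -4 0 0 1; -4 0 -1 1; 3 1 -4 4]) = 1
det = (+1)·(-2)·(1) = -2

-2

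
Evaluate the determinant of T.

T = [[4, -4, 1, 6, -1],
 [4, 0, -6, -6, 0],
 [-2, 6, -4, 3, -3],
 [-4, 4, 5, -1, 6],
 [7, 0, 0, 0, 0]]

Expand along row 5 (it has 4 zeros):
  + (7) · M_51   where M_51 = det([-4 1 6 -1; 0 -6 -6 0; 6 -4 3 -3; 4 5 -1 6]) = 1632
det = (+1)·(7)·(1632) = 11424

det(T) = 11424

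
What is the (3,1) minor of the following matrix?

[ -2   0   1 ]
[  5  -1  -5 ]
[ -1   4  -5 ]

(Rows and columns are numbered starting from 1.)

1

Delete row 3 and column 1; the remaining 2×2 submatrix is [0 1; -1 -5].
Its determinant is 0·(-5) − 1·(-1) = 1.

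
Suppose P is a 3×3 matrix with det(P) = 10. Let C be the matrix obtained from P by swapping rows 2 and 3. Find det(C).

Swapping two rows multiplies the determinant by −1.
det(C) = (-1)·(10) = -10

|C| = -10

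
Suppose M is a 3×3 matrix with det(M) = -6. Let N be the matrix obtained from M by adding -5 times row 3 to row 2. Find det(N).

The determinant is -6.

Adding a multiple of one row to another leaves the determinant unchanged.
det(N) = (1)·(-6) = -6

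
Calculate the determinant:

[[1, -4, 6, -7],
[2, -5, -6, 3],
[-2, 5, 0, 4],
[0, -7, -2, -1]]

Expand along row 3 (it has 1 zero):
  + (-2) · M_31   where M_31 = det([-4 6 -7; -5 -6 3; -7 -2 -1]) = 20
  − (5) · M_32   where M_32 = det([1 6 -7; 2 -6 3; 0 -2 -1]) = 52
  − (4) · M_34   where M_34 = det([1 -4 6; 2 -5 -6; 0 -7 -2]) = -132
det = (+1)·(-2)·(20) + (-1)·(5)·(52) + (-1)·(4)·(-132) = 228

228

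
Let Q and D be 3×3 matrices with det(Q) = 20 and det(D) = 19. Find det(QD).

The determinant is 380.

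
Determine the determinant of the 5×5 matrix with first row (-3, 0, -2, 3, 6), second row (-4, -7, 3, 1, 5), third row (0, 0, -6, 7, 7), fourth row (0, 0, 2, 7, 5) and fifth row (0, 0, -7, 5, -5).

The matrix is block upper-triangular with a 2×2 block and a 3×3 block on the diagonal, so its determinant equals the product of the determinants of the diagonal blocks.
det of the 2×2 block = 21
det of the 3×3 block = 598
det = (21)·(598) = 12558

12558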